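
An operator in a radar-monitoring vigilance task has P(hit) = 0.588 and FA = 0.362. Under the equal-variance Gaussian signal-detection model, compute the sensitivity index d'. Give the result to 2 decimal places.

d' = 0.58

z(H) = z(0.588) = 0.2224
z(FA) = z(0.362) = -0.3531
d' = z(H) − z(FA) = 0.2224 − (-0.3531) = 0.5755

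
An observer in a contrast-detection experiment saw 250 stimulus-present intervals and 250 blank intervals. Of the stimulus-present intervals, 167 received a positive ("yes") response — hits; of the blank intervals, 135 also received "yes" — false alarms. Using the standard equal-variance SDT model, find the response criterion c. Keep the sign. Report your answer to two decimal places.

c = -0.27

H = 167/250 = 0.6680
FA = 135/250 = 0.5400
z(0.6680) = 0.434, z(0.5400) = 0.100
c = −½·[z(H) + z(FA)] = −0.5 × (0.434 + 0.100) = -0.267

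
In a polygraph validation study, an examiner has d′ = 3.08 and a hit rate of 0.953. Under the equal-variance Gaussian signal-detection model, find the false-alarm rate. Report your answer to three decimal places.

false-alarm rate = 0.080

z(hit rate) = z(0.953) = 1.6747
z(FA) = z(H) − d' = 1.6747 − 3.08 = -1.4053
false-alarm rate = Φ(-1.4053) = 0.0800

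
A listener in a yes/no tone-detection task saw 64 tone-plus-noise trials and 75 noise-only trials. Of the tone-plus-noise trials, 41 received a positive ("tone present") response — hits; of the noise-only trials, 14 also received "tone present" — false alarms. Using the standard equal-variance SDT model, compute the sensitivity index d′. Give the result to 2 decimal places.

H = 41/64 = 0.6406
FA = 14/75 = 0.1867
z(H) = z(0.6406) = 0.3601
z(FA) = z(0.1867) = -0.8901
d' = z(H) − z(FA) = 0.3601 − (-0.8901) = 1.2502

d′ = 1.25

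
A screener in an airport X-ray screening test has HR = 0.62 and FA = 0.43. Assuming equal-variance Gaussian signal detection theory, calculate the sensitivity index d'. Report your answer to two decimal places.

d' = 0.48

z(H) = z(0.62) = 0.305
z(FA) = z(0.43) = -0.176
d' = z(H) − z(FA) = 0.305 − (-0.176) = 0.481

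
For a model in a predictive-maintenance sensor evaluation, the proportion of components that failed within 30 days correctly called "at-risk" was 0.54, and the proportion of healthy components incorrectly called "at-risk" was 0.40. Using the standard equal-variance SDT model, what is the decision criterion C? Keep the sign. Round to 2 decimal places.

C = 0.08

Φ⁻¹(0.54) = 0.1004, Φ⁻¹(0.40) = -0.2533
c = −½·[z(H) + z(FA)] = −0.5 × (0.1004 + (-0.2533)) = 0.07645
c > 0: the model has a conservative response bias.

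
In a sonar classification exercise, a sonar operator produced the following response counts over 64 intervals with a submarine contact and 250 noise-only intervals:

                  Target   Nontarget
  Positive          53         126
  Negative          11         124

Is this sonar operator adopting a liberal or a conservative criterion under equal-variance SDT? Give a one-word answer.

z(H) = 0.947, z(FA) = 0.010
c = −½·(z(H) + z(FA)) = -0.4785
c < 0 → liberal criterion (biased toward responding “yes”).

liberal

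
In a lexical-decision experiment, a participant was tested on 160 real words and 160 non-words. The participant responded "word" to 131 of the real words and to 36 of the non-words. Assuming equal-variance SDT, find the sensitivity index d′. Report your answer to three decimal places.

d′ = 1.666

H = 131/160 = 0.8187
FA = 36/160 = 0.2250
z(H) = z(0.8187) = 0.9104
z(FA) = z(0.2250) = -0.7554
d' = z(H) − z(FA) = 0.9104 − (-0.7554) = 1.6658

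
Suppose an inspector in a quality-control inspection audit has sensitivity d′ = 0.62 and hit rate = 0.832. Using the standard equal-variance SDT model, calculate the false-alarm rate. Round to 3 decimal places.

z(hit rate) = z(0.832) = 0.9621
z(FA) = z(H) − d' = 0.9621 − 0.62 = 0.3421
false-alarm rate = Φ(0.3421) = 0.6339

false-alarm rate = 0.634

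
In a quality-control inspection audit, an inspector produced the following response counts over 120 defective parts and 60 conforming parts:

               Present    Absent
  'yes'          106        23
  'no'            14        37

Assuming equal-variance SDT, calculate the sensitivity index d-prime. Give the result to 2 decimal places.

H = 106/120 = 0.8833
FA = 23/60 = 0.3833
Φ⁻¹(H) = 1.1916
Φ⁻¹(FA) = -0.2968
d' = z(H) − z(FA) = 1.1916 − (-0.2968) = 1.4884

d-prime = 1.49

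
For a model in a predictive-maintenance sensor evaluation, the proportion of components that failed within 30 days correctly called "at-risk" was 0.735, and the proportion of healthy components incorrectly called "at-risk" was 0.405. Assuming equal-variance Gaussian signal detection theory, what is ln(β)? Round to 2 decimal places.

ln β = -0.17

z(H) = z(0.735) = 0.628
z(FA) = z(0.405) = -0.240
ln β = −½·[z(H)² − z(FA)²] = −0.5 × (0.394 − 0.058) = -0.168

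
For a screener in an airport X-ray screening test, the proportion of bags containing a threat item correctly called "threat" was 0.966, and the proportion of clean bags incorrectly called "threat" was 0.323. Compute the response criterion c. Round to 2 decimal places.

c = -0.68

z(0.966) = 1.825, z(0.323) = -0.459
c = −½·[z(H) + z(FA)] = −0.5 × (1.825 + (-0.459)) = -0.683
c < 0: the screener has a liberal response bias.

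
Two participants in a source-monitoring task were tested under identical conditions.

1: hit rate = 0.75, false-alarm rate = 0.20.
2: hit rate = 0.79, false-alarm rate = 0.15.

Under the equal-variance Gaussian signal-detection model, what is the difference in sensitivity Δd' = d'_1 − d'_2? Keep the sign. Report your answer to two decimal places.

Δd' = -0.33

1: z(0.75) = 0.674, z(0.20) = -0.842, d' = 1.516
2: z(0.79) = 0.806, z(0.15) = -1.036, d' = 1.842
Δd' = d'_1 − d'_2 = 1.516 − 1.842 = -0.326
2 has the higher sensitivity.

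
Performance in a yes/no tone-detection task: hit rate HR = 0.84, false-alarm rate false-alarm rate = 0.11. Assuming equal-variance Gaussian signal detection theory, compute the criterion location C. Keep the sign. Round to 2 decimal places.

C = 0.12

z(0.84) = 0.994, z(0.11) = -1.227
c = −½·[z(H) + z(FA)] = −0.5 × (0.994 + (-1.227)) = 0.1165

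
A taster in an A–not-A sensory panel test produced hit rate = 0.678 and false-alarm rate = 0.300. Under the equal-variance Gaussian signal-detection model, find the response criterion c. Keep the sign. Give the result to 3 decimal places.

c = 0.031

z(H) = 0.4621
z(FA) = -0.5244
c = −½·[z(H) + z(FA)] = −0.5 × (0.4621 + (-0.5244)) = 0.03115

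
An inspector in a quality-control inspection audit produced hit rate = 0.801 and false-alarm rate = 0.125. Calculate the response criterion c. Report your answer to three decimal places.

c = 0.153

z(H) = 0.8452
z(FA) = -1.1503
c = −½·[z(H) + z(FA)] = −0.5 × (0.8452 + (-1.1503)) = 0.15255
c > 0: the inspector has a conservative response bias.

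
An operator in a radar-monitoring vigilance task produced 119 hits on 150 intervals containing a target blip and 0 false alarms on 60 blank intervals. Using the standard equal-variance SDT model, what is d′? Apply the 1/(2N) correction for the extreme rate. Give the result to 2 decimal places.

d′ = 3.21

The false-alarm rate is 0/60 = 0, so apply the 1/(2N) correction: FA → 1/(2·60) = 0.00833.
z(H) = z(0.79333) = 0.818
z(FA) = z(0.00833) = -2.394
d' = 0.818 − (-2.394) = 3.212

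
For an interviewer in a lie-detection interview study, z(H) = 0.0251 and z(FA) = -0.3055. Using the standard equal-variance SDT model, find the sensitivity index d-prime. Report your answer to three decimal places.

d' = z(H) − z(FA) = 0.0251 − (-0.3055) = 0.3306

d-prime = 0.331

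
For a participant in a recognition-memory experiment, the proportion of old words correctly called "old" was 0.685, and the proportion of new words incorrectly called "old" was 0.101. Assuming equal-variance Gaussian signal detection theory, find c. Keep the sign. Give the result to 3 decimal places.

c = 0.397

z(H) = z(0.685) = 0.4817
z(FA) = z(0.101) = -1.2759
c = −½·[z(H) + z(FA)] = −0.5 × (0.4817 + (-1.2759)) = 0.3971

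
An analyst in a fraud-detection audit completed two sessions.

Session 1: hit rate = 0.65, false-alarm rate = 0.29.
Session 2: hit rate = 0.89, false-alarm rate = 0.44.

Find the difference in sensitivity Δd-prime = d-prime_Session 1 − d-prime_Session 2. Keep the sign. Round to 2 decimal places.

Δd-prime = -0.44

Session 1: z(0.65) = 0.385, z(0.29) = -0.553, d' = 0.938
Session 2: z(0.89) = 1.227, z(0.44) = -0.151, d' = 1.378
Δd' = d'_Session 1 − d'_Session 2 = 0.938 − 1.378 = -0.440
Session 2 has the higher sensitivity.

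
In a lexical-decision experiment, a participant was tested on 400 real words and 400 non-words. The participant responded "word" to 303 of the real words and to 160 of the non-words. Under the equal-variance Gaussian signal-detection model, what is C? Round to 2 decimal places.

H = 303/400 = 0.7575
FA = 160/400 = 0.4000
z(H) = z(0.7575) = 0.6983
z(FA) = z(0.4000) = -0.2533
c = −½·[z(H) + z(FA)] = −0.5 × (0.6983 + (-0.2533)) = -0.2225

C = -0.22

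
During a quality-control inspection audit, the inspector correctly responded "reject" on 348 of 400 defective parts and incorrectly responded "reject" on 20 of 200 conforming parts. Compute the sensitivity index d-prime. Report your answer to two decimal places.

H = 348/400 = 0.8700
FA = 20/200 = 0.1000
z(H) = z(0.8700) = 1.126
z(FA) = z(0.1000) = -1.282
d' = z(H) − z(FA) = 1.126 − (-1.282) = 2.408

d-prime = 2.41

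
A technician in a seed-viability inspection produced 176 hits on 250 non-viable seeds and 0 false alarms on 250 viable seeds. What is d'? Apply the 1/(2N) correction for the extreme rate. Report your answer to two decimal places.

The false-alarm rate is 0/250 = 0, so apply the 1/(2N) correction: FA → 1/(2·250) = 0.00200.
z(H) = z(0.70400) = 0.536
z(FA) = z(0.00200) = -2.878
d' = 0.536 − (-2.878) = 3.414

d' = 3.41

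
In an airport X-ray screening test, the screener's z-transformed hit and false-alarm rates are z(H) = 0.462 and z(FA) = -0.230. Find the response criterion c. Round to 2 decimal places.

c = −½·[z(H) + z(FA)] = −½·(0.462 + (-0.230)) = -0.116

c = -0.12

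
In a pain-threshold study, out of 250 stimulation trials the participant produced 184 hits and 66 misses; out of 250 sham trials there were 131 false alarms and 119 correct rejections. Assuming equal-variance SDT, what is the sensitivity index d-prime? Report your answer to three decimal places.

d-prime = 0.571

H = 184/250 = 0.7360
FA = 131/250 = 0.5240
z(H) = z(0.7360) = 0.6311
z(FA) = z(0.5240) = 0.0602
d' = z(H) − z(FA) = 0.6311 − 0.0602 = 0.5709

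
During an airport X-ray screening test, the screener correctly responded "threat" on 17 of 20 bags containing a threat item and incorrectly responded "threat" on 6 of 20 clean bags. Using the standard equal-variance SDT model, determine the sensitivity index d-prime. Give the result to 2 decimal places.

H = 17/20 = 0.8500
FA = 6/20 = 0.3000
Φ⁻¹(H) = Φ⁻¹(0.8500) = 1.036
Φ⁻¹(FA) = Φ⁻¹(0.3000) = -0.524
d' = z(H) − z(FA) = 1.036 − (-0.524) = 1.560

d-prime = 1.56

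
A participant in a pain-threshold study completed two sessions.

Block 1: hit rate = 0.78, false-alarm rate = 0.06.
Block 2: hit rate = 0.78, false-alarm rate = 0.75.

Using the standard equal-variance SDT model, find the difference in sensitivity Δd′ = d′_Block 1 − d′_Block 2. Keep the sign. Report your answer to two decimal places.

Δd′ = 2.23

Block 1: z(0.78) = 0.772, z(0.06) = -1.555, d' = 2.327
Block 2: z(0.78) = 0.772, z(0.75) = 0.674, d' = 0.098
Δd' = d'_Block 1 − d'_Block 2 = 2.327 − 0.098 = 2.229
Block 1 has the higher sensitivity.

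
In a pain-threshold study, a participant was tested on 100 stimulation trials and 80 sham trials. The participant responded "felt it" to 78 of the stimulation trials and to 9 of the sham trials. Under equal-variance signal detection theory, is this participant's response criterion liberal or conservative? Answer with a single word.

z(H) = 0.772, z(FA) = -1.213
c = −½·(z(H) + z(FA)) = 0.2205
c > 0 → conservative criterion (biased toward responding “no”).

conservative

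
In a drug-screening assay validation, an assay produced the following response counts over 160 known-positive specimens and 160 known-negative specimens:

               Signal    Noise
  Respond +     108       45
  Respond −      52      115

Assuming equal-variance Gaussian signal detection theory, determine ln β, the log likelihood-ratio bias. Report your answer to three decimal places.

ln β = 0.065

H = 108/160 = 0.6750
FA = 45/160 = 0.2812
z(0.6750) = 0.4538, z(0.2812) = -0.5793
ln β = −½·[z(H)² − z(FA)²] = −0.5 × (0.2059 − 0.3356) = 0.06485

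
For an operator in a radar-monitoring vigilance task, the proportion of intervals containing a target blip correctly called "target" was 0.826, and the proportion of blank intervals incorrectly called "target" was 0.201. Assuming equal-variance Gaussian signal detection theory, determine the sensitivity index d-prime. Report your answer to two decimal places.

z(H) = z(0.826) = 0.938
z(FA) = z(0.201) = -0.838
d' = z(H) − z(FA) = 0.938 − (-0.838) = 1.776

d-prime = 1.78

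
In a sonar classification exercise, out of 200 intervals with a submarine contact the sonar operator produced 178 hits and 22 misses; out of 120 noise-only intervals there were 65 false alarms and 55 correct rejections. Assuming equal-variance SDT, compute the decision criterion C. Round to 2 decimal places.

C = -0.67

H = 178/200 = 0.8900
FA = 65/120 = 0.5417
z(0.8900) = 1.2265, z(0.5417) = 0.1047
c = −½·[z(H) + z(FA)] = −0.5 × (1.2265 + 0.1047) = -0.6656
c < 0: the sonar operator has a liberal response bias.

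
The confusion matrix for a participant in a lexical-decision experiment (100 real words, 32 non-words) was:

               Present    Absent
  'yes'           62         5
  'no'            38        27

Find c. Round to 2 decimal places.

H = 62/100 = 0.6200
FA = 5/32 = 0.1562
z(H) = z(0.6200) = 0.305
z(FA) = z(0.1562) = -1.010
c = −½·[z(H) + z(FA)] = −0.5 × (0.305 + (-1.010)) = 0.3525

c = 0.35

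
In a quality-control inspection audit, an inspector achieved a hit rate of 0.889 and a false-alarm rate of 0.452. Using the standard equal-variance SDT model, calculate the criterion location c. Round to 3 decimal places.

z(H) = z(0.889) = 1.2212
z(FA) = z(0.452) = -0.1206
c = −½·[z(H) + z(FA)] = −0.5 × (1.2212 + (-0.1206)) = -0.5503
c < 0: the inspector has a liberal response bias.

c = -0.550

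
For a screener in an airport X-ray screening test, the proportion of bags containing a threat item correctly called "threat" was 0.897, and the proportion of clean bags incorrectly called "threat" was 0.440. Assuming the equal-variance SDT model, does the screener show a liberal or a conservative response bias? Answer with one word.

z(H) = 1.265, z(FA) = -0.151
c = −½·(z(H) + z(FA)) = -0.557
c < 0 → liberal criterion (biased toward responding “yes”).

liberal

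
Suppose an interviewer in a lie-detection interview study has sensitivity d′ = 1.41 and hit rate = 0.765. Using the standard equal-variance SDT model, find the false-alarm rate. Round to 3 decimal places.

z(hit rate) = z(0.765) = 0.7225
z(FA) = z(H) − d' = 0.7225 − 1.41 = -0.6875
false-alarm rate = Φ(-0.6875) = 0.2459

false-alarm rate = 0.246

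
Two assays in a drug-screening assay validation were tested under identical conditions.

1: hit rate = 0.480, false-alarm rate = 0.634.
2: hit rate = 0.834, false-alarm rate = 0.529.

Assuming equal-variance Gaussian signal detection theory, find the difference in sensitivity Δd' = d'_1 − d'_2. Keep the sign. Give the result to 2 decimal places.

Δd' = -1.29

1: z(0.480) = -0.050, z(0.634) = 0.342, d' = -0.392
2: z(0.834) = 0.970, z(0.529) = 0.073, d' = 0.897
Δd' = d'_1 − d'_2 = -0.392 − 0.897 = -1.289
2 has the higher sensitivity.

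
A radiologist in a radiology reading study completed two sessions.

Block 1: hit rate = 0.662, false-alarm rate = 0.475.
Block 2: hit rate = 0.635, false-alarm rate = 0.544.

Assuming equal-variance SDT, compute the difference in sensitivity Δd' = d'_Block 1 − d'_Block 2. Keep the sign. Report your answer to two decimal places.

Block 1: z(0.662) = 0.418, z(0.475) = -0.063, d' = 0.481
Block 2: z(0.635) = 0.345, z(0.544) = 0.111, d' = 0.234
Δd' = d'_Block 1 − d'_Block 2 = 0.481 − 0.234 = 0.247
Block 1 has the higher sensitivity.

Δd' = 0.25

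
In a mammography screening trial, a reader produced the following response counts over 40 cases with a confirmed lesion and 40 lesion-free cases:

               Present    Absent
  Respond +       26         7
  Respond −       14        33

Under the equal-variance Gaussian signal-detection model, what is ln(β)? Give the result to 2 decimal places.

ln β = 0.36

H = 26/40 = 0.6500
FA = 7/40 = 0.1750
Φ⁻¹(H) = Φ⁻¹(0.6500) = 0.385
Φ⁻¹(FA) = Φ⁻¹(0.1750) = -0.935
ln β = −½·[z(H)² − z(FA)²] = −0.5 × (0.148 − 0.874) = 0.363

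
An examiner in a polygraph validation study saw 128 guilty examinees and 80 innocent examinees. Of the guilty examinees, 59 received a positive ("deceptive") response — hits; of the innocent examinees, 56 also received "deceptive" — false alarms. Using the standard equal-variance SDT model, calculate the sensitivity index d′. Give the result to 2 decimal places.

d′ = -0.62

H = 59/128 = 0.4609
FA = 56/80 = 0.7000
z(H) = z(0.4609) = -0.0982
z(FA) = z(0.7000) = 0.5244
d' = z(H) − z(FA) = -0.0982 − 0.5244 = -0.6226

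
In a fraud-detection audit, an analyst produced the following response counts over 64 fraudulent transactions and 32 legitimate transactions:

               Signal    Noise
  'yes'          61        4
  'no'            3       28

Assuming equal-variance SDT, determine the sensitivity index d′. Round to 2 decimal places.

H = 61/64 = 0.9531
FA = 4/32 = 0.1250
z(H) = z(0.9531) = 1.6757
z(FA) = z(0.1250) = -1.1503
d' = z(H) − z(FA) = 1.6757 − (-1.1503) = 2.8260

d′ = 2.83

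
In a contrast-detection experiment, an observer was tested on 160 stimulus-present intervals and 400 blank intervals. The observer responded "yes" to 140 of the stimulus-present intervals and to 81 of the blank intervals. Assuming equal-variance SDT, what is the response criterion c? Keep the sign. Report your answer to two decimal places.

c = -0.16

H = 140/160 = 0.8750
FA = 81/400 = 0.2025
z(H) = z(0.8750) = 1.1503
z(FA) = z(0.2025) = -0.8327
c = −½·[z(H) + z(FA)] = −0.5 × (1.1503 + (-0.8327)) = -0.1588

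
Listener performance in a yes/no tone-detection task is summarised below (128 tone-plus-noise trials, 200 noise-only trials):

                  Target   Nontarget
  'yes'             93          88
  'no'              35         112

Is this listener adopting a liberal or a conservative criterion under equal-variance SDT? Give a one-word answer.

liberal

z(H) = 0.602, z(FA) = -0.151
c = −½·(z(H) + z(FA)) = -0.2255
c < 0 → liberal criterion (biased toward responding “yes”).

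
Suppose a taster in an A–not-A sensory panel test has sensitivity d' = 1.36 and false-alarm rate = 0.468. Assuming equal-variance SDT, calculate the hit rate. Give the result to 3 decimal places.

z(false-alarm rate) = z(0.468) = -0.0803
z(H) = z(FA) + d' = -0.0803 + 1.36 = 1.2797
hit rate = Φ(1.2797) = 0.8997

hit rate = 0.900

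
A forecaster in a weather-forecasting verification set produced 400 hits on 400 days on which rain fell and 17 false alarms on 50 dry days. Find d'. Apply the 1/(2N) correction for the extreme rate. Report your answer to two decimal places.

d' = 3.44

The hit rate is 400/400 = 1, so apply the 1/(2N) correction: H → 1 − 1/(2·400) = 0.99875.
z(H) = z(0.99875) = 3.023
z(FA) = z(0.34000) = -0.412
d' = 3.023 − (-0.412) = 3.435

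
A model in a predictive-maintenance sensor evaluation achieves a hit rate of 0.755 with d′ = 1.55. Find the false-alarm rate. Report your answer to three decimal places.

false-alarm rate = 0.195

z(hit rate) = z(0.755) = 0.6903
z(FA) = z(H) − d' = 0.6903 − 1.55 = -0.8597
false-alarm rate = Φ(-0.8597) = 0.1950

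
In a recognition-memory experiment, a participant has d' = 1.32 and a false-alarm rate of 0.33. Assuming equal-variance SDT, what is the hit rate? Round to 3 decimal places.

hit rate = 0.811

z(false-alarm rate) = z(0.33) = -0.4399
z(H) = z(FA) + d' = -0.4399 + 1.32 = 0.8801
hit rate = Φ(0.8801) = 0.8106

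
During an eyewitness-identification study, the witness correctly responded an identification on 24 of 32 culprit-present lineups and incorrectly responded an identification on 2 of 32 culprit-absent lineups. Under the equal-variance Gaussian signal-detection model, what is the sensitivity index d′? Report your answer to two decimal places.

H = 24/32 = 0.7500
FA = 2/32 = 0.0625
z(H) = z(0.7500) = 0.674
z(FA) = z(0.0625) = -1.534
d' = z(H) − z(FA) = 0.674 − (-1.534) = 2.208

d′ = 2.21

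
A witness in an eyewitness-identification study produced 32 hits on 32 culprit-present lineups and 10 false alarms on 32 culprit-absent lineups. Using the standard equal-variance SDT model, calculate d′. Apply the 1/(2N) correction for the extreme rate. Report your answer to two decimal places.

The hit rate is 32/32 = 1, so apply the 1/(2N) correction: H → 1 − 1/(2·32) = 0.98438.
z(H) = z(0.98438) = 2.154
z(FA) = z(0.31250) = -0.489
d' = 2.154 − (-0.489) = 2.643

d′ = 2.64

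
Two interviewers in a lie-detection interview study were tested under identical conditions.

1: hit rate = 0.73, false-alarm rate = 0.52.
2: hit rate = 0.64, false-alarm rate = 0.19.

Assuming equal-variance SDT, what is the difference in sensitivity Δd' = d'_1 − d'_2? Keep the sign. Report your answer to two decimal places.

1: z(0.73) = 0.613, z(0.52) = 0.050, d' = 0.563
2: z(0.64) = 0.358, z(0.19) = -0.878, d' = 1.236
Δd' = d'_1 − d'_2 = 0.563 − 1.236 = -0.673
2 has the higher sensitivity.

Δd' = -0.67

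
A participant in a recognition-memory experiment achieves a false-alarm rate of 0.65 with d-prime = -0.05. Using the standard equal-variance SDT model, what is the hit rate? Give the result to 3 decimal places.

z(false-alarm rate) = z(0.65) = 0.3853
z(H) = z(FA) + d' = 0.3853 + (-0.05) = 0.3353
hit rate = Φ(0.3353) = 0.6313

hit rate = 0.631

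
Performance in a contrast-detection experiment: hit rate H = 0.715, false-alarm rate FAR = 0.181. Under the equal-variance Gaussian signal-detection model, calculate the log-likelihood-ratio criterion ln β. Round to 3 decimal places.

ln β = 0.254

z(H) = z(0.715) = 0.5681
z(FA) = z(0.181) = -0.9116
ln β = −½·[z(H)² − z(FA)²] = −0.5 × (0.3227 − 0.8310) = 0.25415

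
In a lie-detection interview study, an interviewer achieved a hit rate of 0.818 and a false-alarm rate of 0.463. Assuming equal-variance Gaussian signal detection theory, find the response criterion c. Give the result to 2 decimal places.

z(H) = 0.908
z(FA) = -0.093
c = −½·[z(H) + z(FA)] = −0.5 × (0.908 + (-0.093)) = -0.4075
c < 0: the interviewer has a liberal response bias.

c = -0.41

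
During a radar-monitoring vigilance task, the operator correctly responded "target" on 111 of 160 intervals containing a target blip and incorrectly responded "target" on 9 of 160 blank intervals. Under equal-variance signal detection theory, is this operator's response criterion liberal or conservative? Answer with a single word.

conservative

z(H) = 0.507, z(FA) = -1.587
c = −½·(z(H) + z(FA)) = 0.540
c > 0 → conservative criterion (biased toward responding “no”).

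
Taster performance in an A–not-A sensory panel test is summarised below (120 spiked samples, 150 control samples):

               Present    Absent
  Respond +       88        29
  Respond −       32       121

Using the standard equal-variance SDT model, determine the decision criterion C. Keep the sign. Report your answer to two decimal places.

C = 0.12

H = 88/120 = 0.7333
FA = 29/150 = 0.1933
Φ⁻¹(0.7333) = 0.623, Φ⁻¹(0.1933) = -0.866
c = −½·[z(H) + z(FA)] = −0.5 × (0.623 + (-0.866)) = 0.1215
c > 0: the taster has a conservative response bias.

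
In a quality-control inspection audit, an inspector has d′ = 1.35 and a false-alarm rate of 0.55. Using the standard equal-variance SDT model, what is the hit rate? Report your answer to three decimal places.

z(false-alarm rate) = z(0.55) = 0.1257
z(H) = z(FA) + d' = 0.1257 + 1.35 = 1.4757
hit rate = Φ(1.4757) = 0.9300

hit rate = 0.930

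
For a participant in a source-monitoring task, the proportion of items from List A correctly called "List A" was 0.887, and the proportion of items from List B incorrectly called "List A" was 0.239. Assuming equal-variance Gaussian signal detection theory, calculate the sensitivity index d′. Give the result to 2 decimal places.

Φ⁻¹(H) = 1.211
Φ⁻¹(FA) = -0.710
d' = z(H) − z(FA) = 1.211 − (-0.710) = 1.921

d′ = 1.92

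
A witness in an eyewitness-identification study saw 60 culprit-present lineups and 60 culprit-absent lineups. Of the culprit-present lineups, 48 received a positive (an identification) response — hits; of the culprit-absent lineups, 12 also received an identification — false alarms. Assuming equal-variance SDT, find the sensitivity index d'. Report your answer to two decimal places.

H = 48/60 = 0.8000
FA = 12/60 = 0.2000
Φ⁻¹(H) = Φ⁻¹(0.8000) = 0.8416
Φ⁻¹(FA) = Φ⁻¹(0.2000) = -0.8416
d' = z(H) − z(FA) = 0.8416 − (-0.8416) = 1.6832

d' = 1.68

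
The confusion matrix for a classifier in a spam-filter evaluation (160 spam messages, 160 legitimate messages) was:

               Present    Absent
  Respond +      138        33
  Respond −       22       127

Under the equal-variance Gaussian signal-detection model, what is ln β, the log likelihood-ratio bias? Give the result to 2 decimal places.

H = 138/160 = 0.8625
FA = 33/160 = 0.2062
z(H) = z(0.8625) = 1.092
z(FA) = z(0.2062) = -0.820
ln β = −½·[z(H)² − z(FA)²] = −0.5 × (1.192 − 0.672) = -0.260

ln β = -0.26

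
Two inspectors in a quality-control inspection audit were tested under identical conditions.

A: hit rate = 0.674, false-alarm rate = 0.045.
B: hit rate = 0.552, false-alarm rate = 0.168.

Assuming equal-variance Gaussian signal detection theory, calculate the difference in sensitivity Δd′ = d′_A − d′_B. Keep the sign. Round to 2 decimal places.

Δd′ = 1.05

A: z(0.674) = 0.451, z(0.045) = -1.695, d' = 2.146
B: z(0.552) = 0.131, z(0.168) = -0.962, d' = 1.093
Δd' = d'_A − d'_B = 2.146 − 1.093 = 1.053
A has the higher sensitivity.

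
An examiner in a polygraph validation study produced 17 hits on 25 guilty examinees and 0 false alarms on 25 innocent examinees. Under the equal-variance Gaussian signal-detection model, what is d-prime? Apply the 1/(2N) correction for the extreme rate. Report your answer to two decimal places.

The false-alarm rate is 0/25 = 0, so apply the 1/(2N) correction: FA → 1/(2·25) = 0.02000.
z(H) = z(0.68000) = 0.468
z(FA) = z(0.02000) = -2.054
d' = 0.468 − (-2.054) = 2.522

d-prime = 2.52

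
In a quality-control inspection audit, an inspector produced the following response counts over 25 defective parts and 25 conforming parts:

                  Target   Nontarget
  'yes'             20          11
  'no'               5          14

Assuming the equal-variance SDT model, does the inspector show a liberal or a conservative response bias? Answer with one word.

z(H) = 0.842, z(FA) = -0.151
c = −½·(z(H) + z(FA)) = -0.3455
c < 0 → liberal criterion (biased toward responding “yes”).

liberal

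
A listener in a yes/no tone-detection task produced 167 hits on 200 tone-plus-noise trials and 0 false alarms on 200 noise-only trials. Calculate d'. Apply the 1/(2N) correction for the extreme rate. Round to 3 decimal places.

The false-alarm rate is 0/200 = 0, so apply the 1/(2N) correction: FA → 1/(2·200) = 0.00250.
z(H) = z(0.83500) = 0.9741
z(FA) = z(0.00250) = -2.8070
d' = 0.9741 − (-2.8070) = 3.7811

d' = 3.781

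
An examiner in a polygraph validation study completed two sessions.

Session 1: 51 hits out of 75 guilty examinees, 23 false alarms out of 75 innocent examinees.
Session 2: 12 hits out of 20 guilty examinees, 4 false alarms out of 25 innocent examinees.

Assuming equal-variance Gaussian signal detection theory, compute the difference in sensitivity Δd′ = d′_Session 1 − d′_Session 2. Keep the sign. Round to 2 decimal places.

Session 1: z(0.6800) = 0.468, z(0.3067) = -0.505, d' = 0.973
Session 2: z(0.6000) = 0.253, z(0.1600) = -0.994, d' = 1.247
Δd' = d'_Session 1 − d'_Session 2 = 0.973 − 1.247 = -0.274
Session 2 has the higher sensitivity.

Δd′ = -0.27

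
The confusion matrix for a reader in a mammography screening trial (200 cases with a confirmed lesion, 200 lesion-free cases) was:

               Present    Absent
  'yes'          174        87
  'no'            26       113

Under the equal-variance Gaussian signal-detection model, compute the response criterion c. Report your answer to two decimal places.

c = -0.48

H = 174/200 = 0.8700
FA = 87/200 = 0.4350
z(H) = z(0.8700) = 1.126
z(FA) = z(0.4350) = -0.164
c = −½·[z(H) + z(FA)] = −0.5 × (1.126 + (-0.164)) = -0.481
c < 0: the reader has a liberal response bias.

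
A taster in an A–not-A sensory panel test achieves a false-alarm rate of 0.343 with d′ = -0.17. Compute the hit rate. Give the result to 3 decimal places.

hit rate = 0.283

z(false-alarm rate) = z(0.343) = -0.4043
z(H) = z(FA) + d' = -0.4043 + (-0.17) = -0.5743
hit rate = Φ(-0.5743) = 0.2829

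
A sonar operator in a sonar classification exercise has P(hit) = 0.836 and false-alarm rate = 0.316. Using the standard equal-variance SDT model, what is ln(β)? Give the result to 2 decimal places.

z(H) = 0.978
z(FA) = -0.479
ln β = −½·[z(H)² − z(FA)²] = −0.5 × (0.956 − 0.229) = -0.3635

ln β = -0.36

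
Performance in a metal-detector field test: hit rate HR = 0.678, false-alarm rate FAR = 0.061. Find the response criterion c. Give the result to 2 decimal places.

z(0.678) = 0.462, z(0.061) = -1.546
c = −½·[z(H) + z(FA)] = −0.5 × (0.462 + (-1.546)) = 0.542
c > 0: the operator has a conservative response bias.

c = 0.54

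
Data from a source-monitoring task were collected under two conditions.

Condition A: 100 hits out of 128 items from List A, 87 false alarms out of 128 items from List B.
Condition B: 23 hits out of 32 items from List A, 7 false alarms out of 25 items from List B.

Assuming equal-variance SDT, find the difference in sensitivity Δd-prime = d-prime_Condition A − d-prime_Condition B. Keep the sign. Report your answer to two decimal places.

Condition A: z(0.7812) = 0.776, z(0.6797) = 0.467, d' = 0.309
Condition B: z(0.7188) = 0.579, z(0.2800) = -0.583, d' = 1.162
Δd' = d'_Condition A − d'_Condition B = 0.309 − 1.162 = -0.853
Condition B has the higher sensitivity.

Δd-prime = -0.85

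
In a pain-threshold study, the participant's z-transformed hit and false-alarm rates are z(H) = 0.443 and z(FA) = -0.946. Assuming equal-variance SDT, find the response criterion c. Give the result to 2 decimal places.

c = 0.25

c = −½·[z(H) + z(FA)] = −½·(0.443 + (-0.946)) = 0.2515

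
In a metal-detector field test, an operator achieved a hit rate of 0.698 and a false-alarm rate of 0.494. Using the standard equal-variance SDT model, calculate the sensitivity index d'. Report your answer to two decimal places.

z(H) = 0.519
z(FA) = -0.015
d' = z(H) − z(FA) = 0.519 − (-0.015) = 0.534

d' = 0.53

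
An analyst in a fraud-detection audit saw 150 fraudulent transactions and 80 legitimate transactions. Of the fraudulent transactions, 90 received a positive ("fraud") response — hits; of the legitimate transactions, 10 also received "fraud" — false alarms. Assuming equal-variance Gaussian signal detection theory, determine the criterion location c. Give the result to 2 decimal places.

c = 0.45

H = 90/150 = 0.6000
FA = 10/80 = 0.1250
Φ⁻¹(H) = Φ⁻¹(0.6000) = 0.253
Φ⁻¹(FA) = Φ⁻¹(0.1250) = -1.150
c = −½·[z(H) + z(FA)] = −0.5 × (0.253 + (-1.150)) = 0.4485
c > 0: the analyst has a conservative response bias.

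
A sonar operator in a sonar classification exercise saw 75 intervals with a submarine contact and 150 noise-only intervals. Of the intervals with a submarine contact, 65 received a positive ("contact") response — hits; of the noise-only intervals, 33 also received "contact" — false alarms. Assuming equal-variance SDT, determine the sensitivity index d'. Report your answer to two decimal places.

H = 65/75 = 0.8667
FA = 33/150 = 0.2200
z(0.8667) = 1.1109, z(0.2200) = -0.7722
d' = z(H) − z(FA) = 1.1109 − (-0.7722) = 1.8831

d' = 1.88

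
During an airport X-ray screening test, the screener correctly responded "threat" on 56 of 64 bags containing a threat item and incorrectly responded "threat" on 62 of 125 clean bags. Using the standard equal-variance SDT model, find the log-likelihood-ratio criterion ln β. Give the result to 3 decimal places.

ln β = -0.662

H = 56/64 = 0.8750
FA = 62/125 = 0.4960
z(H) = z(0.8750) = 1.1503
z(FA) = z(0.4960) = -0.0100
ln β = −½·[z(H)² − z(FA)²] = −0.5 × (1.3232 − 0.0001) = -0.66155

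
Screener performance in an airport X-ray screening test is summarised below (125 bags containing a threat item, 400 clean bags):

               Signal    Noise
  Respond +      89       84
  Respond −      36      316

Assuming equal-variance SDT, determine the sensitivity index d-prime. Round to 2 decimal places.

d-prime = 1.37

H = 89/125 = 0.7120
FA = 84/400 = 0.2100
z(H) = 0.5592
z(FA) = -0.8064
d' = z(H) − z(FA) = 0.5592 − (-0.8064) = 1.3656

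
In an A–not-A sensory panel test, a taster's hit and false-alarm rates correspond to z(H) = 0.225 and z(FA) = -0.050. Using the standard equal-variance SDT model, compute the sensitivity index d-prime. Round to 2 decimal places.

d-prime = 0.28

d' = z(H) − z(FA) = 0.225 − (-0.050) = 0.275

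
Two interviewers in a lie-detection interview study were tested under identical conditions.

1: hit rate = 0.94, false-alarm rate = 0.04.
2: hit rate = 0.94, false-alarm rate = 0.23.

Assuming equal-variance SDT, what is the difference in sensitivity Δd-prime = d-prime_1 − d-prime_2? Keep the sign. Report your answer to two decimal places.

1: z(0.94) = 1.555, z(0.04) = -1.751, d' = 3.306
2: z(0.94) = 1.555, z(0.23) = -0.739, d' = 2.294
Δd' = d'_1 − d'_2 = 3.306 − 2.294 = 1.012
1 has the higher sensitivity.

Δd-prime = 1.01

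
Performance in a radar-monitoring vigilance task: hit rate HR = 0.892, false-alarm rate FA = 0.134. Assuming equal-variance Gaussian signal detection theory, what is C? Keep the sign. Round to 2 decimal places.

C = -0.06

z(H) = 1.237
z(FA) = -1.108
c = −½·[z(H) + z(FA)] = −0.5 × (1.237 + (-1.108)) = -0.0645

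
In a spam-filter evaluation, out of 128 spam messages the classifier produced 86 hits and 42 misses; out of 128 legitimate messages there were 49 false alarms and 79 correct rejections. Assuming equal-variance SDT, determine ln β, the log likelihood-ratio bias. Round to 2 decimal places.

H = 86/128 = 0.6719
FA = 49/128 = 0.3828
z(H) = z(0.6719) = 0.445
z(FA) = z(0.3828) = -0.298
ln β = −½·[z(H)² − z(FA)²] = −0.5 × (0.198 − 0.089) = -0.0545

ln β = -0.05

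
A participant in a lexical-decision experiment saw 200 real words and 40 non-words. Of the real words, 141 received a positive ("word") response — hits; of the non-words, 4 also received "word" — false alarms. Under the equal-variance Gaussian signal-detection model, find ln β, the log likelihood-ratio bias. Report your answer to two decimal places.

ln β = 0.68

H = 141/200 = 0.7050
FA = 4/40 = 0.1000
z(H) = 0.539
z(FA) = -1.282
ln β = −½·[z(H)² − z(FA)²] = −0.5 × (0.291 − 1.644) = 0.6765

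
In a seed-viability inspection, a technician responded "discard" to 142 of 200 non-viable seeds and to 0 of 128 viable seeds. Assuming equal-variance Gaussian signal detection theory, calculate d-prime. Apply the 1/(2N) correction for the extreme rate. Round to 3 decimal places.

d-prime = 3.213

The false-alarm rate is 0/128 = 0, so apply the 1/(2N) correction: FA → 1/(2·128) = 0.00391.
z(H) = z(0.71000) = 0.5534
z(FA) = z(0.00391) = -2.6597
d' = 0.5534 − (-2.6597) = 3.2131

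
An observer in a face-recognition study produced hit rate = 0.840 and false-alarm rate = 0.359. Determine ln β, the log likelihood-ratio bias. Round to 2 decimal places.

ln β = -0.43

z(0.840) = 0.994, z(0.359) = -0.361
ln β = −½·[z(H)² − z(FA)²] = −0.5 × (0.988 − 0.130) = -0.429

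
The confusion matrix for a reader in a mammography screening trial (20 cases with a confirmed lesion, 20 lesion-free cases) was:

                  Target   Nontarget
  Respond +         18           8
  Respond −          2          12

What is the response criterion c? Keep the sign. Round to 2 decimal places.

c = -0.51

H = 18/20 = 0.9000
FA = 8/20 = 0.4000
z(H) = z(0.9000) = 1.2816
z(FA) = z(0.4000) = -0.2533
c = −½·[z(H) + z(FA)] = −0.5 × (1.2816 + (-0.2533)) = -0.51415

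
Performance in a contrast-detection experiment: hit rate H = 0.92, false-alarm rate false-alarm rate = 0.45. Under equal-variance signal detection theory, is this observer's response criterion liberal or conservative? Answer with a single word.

z(H) = 1.405, z(FA) = -0.126
c = −½·(z(H) + z(FA)) = -0.6395
c < 0 → liberal criterion (biased toward responding “yes”).

liberal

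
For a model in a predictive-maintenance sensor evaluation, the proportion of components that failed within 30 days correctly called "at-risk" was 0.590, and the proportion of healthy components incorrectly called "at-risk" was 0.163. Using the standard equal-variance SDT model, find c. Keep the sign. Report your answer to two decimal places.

c = 0.38

z(H) = z(0.590) = 0.2275
z(FA) = z(0.163) = -0.9822
c = −½·[z(H) + z(FA)] = −0.5 × (0.2275 + (-0.9822)) = 0.37735
c > 0: the model has a conservative response bias.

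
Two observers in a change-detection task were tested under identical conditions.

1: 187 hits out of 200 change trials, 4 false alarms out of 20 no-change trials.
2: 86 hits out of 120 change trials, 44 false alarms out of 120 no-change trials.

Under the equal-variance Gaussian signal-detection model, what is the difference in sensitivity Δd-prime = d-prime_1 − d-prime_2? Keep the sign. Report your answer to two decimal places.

Δd-prime = 1.44

1: z(0.9350) = 1.514, z(0.2000) = -0.842, d' = 2.356
2: z(0.7167) = 0.573, z(0.3667) = -0.341, d' = 0.914
Δd' = d'_1 − d'_2 = 2.356 − 0.914 = 1.442
1 has the higher sensitivity.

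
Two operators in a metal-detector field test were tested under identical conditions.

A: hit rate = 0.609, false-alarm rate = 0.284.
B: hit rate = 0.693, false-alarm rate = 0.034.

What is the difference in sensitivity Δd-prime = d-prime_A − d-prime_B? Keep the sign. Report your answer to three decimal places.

A: z(0.609) = 0.2767, z(0.284) = -0.5710, d' = 0.8477
B: z(0.693) = 0.5044, z(0.034) = -1.8250, d' = 2.3294
Δd' = d'_A − d'_B = 0.8477 − 2.3294 = -1.4817
B has the higher sensitivity.

Δd-prime = -1.482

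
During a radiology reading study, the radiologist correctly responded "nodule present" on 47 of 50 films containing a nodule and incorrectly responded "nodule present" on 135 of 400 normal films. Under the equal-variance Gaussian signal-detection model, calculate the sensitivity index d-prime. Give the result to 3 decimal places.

d-prime = 1.974

H = 47/50 = 0.9400
FA = 135/400 = 0.3375
z(H) = 1.5548
z(FA) = -0.4193
d' = z(H) − z(FA) = 1.5548 − (-0.4193) = 1.9741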